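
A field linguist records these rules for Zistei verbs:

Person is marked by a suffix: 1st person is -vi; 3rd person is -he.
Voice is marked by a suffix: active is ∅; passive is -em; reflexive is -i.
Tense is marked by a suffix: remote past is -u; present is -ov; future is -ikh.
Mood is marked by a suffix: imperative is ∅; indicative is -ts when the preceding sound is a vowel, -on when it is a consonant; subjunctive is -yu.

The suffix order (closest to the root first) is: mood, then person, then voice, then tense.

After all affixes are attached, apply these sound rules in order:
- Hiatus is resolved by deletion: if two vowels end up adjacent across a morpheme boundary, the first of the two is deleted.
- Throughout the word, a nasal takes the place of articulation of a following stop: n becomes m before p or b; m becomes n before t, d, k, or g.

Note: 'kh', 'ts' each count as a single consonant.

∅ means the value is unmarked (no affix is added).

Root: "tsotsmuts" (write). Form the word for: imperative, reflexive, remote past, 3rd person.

mood = imperative: zero marking, form stays tsotsmuts.
Attach person 3rd person -he → tsotsmutshe.
Attach voice reflexive -i → tsotsmutshei.
Attach tense remote past -u → tsotsmutsheiu.
Apply vowel deletion: tsotsmutsheiu → tsotsmutshu.
Nasal assimilation: no change.

tsotsmutshu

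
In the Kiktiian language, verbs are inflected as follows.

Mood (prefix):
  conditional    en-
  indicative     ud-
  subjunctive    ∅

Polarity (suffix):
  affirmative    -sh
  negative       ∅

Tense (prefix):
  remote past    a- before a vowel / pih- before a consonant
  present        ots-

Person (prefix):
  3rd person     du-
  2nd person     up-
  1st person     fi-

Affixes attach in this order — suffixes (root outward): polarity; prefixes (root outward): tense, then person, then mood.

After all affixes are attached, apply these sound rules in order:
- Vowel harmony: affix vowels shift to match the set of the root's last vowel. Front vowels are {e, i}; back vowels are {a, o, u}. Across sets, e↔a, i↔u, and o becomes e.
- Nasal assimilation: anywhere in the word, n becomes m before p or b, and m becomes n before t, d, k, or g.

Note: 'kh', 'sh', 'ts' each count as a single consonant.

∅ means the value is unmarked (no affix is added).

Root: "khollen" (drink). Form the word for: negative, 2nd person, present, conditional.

polarity = negative: zero marking, form stays khollen.
Attach tense present ots- → otskhollen.
Attach person 2nd person up- → upotskhollen.
Attach mood conditional en- → enupotskhollen.
Apply vowel harmony: enupotskhollen → enipetskhollen.
Nasal assimilation: no change.

enipetskhollen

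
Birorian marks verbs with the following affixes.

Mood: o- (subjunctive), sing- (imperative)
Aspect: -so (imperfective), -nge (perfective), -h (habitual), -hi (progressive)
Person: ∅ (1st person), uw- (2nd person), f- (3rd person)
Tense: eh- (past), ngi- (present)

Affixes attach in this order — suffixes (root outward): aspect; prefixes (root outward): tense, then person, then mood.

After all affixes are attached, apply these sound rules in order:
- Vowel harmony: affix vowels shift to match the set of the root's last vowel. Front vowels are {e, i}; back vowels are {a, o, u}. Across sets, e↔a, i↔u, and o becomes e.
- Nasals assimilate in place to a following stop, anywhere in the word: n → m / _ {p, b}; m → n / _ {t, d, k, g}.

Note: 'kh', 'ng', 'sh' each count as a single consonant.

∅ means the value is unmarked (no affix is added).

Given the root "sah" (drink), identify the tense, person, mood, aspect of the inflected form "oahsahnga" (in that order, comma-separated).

past, 1st person, subjunctive, perfective

Segment: o-eh-sah-nge.
tense: eh- → past.
person: ∅ → 1st person.
mood: o- → subjunctive.
aspect: -nge → perfective.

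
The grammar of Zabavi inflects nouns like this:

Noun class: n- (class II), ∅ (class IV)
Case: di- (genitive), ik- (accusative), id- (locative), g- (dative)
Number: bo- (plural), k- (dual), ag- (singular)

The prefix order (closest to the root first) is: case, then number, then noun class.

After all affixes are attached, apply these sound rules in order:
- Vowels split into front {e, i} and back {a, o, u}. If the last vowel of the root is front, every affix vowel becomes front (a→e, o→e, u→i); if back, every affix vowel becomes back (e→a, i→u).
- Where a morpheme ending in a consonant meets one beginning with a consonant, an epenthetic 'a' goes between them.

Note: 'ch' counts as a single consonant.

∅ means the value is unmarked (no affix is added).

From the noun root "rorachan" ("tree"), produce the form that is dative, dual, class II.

Attach case dative g- → grorachan.
Attach number dual k- → kgrorachan.
Attach noun class class II n- → nkgrorachan.
Vowel harmony: no change.
Apply epenthesis: nkgrorachan → nakagarorachan.

nakagarorachan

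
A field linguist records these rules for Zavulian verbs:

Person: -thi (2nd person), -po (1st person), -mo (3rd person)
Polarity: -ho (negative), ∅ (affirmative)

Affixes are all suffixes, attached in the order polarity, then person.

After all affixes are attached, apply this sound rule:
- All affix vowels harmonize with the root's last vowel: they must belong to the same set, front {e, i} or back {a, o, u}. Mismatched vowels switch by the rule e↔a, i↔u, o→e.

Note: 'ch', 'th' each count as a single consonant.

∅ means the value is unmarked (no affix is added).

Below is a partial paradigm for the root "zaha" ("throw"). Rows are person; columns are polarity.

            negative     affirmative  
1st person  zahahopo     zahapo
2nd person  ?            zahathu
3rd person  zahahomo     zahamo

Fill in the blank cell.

zahahothu

Attach polarity negative -ho → zahaho.
Attach person 2nd person -thi → zahahothi.
Apply vowel harmony: zahahothi → zahahothu.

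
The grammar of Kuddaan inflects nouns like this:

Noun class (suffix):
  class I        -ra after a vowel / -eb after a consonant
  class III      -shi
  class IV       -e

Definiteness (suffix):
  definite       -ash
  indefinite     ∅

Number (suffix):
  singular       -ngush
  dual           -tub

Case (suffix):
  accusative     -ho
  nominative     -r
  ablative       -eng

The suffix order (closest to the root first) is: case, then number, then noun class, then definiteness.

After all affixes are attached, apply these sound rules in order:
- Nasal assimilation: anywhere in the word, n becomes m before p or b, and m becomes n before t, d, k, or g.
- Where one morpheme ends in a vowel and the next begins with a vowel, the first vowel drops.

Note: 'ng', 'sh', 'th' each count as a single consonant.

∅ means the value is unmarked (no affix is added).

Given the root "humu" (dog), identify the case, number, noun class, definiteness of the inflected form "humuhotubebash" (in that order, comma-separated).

accusative, dual, class I, definite

Segment: humu-ho-tub-eb-ash.
case: -ho → accusative.
number: -tub → dual.
noun class: -ra/eb → class I.
definiteness: -ash → definite.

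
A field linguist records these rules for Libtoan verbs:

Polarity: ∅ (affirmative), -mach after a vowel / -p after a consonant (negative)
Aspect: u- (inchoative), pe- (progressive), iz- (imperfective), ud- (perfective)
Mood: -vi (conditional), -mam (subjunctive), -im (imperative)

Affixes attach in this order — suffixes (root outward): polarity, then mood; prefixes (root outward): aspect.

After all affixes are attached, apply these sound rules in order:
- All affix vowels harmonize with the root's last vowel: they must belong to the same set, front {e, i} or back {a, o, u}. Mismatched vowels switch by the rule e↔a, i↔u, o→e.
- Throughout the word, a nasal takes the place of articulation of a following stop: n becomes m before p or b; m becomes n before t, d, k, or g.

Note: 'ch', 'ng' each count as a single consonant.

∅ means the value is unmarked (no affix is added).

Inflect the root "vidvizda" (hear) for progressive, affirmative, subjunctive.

pavidvizdamam

Attach aspect progressive pe- → pevidvizda.
polarity = affirmative: zero marking, form stays pevidvizda.
Attach mood subjunctive -mam → pevidvizdamam.
Apply vowel harmony: pevidvizdamam → pavidvizdamam.
Nasal assimilation: no change.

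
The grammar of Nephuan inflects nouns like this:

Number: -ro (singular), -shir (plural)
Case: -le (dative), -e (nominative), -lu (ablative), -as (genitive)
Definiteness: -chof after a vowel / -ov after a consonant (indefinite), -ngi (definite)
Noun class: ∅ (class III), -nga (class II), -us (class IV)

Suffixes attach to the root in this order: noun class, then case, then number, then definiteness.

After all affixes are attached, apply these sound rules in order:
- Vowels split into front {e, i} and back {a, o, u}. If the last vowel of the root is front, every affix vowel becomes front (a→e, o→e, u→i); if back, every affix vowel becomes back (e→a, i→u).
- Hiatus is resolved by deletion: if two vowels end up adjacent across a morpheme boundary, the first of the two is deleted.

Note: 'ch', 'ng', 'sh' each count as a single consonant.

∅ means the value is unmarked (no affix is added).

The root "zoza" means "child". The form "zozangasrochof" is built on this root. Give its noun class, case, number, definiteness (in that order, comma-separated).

Segment: zoza-nga-as-ro-chof.
noun class: -nga → class II.
case: -as → genitive.
number: -ro → singular.
definiteness: -chof/ov → indefinite.

class II, genitive, singular, indefinite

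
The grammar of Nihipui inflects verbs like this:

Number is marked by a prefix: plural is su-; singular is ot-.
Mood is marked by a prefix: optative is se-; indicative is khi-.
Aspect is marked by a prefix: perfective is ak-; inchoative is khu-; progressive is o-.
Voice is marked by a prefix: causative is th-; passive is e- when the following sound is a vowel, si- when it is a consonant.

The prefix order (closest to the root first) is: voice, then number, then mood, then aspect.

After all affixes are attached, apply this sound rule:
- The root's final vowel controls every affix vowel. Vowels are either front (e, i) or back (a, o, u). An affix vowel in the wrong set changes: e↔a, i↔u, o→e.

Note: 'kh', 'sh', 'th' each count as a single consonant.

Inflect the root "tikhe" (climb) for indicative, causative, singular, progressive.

Attach voice causative th- → thtikhe.
Attach number singular ot- → otthtikhe.
Attach mood indicative khi- → khiotthtikhe.
Attach aspect progressive o- → okhiotthtikhe.
Apply vowel harmony: okhiotthtikhe → ekhietthtikhe.

ekhietthtikhe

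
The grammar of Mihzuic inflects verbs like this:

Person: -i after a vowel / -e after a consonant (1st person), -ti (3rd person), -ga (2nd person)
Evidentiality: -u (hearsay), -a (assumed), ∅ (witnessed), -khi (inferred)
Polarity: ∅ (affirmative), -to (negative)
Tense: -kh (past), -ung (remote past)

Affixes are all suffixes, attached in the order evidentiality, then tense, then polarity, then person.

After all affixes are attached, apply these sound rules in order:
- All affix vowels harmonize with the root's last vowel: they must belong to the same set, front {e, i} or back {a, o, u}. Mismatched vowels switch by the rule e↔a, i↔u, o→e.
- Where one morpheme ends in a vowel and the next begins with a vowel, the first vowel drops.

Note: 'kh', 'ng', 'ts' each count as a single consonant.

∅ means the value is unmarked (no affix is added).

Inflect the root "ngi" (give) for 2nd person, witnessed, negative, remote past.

ngingtege

evidentiality = witnessed: zero marking, form stays ngi.
Attach tense remote past -ung → ngiung.
Attach polarity negative -to → ngiungto.
Attach person 2nd person -ga → ngiungtoga.
Apply vowel harmony: ngiungtoga → ngiingtege.
Apply vowel deletion: ngiingtege → ngingtege.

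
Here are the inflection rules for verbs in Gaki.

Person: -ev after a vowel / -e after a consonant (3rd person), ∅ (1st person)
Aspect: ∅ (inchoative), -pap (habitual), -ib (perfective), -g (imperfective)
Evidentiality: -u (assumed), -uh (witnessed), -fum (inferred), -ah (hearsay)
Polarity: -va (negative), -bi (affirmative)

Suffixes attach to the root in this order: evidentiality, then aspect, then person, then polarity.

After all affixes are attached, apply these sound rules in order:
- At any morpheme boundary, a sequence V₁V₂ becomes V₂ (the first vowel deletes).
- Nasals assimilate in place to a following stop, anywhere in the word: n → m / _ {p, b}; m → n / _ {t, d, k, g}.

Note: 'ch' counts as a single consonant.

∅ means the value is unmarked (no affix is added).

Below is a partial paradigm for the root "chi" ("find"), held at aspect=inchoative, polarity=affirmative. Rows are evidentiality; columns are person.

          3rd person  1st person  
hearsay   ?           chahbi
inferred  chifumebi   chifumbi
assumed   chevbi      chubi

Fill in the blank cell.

Attach evidentiality hearsay -ah → chiah.
aspect = inchoative: zero marking, form stays chiah.
Attach person 3rd person -e (after consonant 'h') → chiahe.
Attach polarity affirmative -bi → chiahebi.
Apply vowel deletion: chiahebi → chahebi.
Nasal assimilation: no change.

chahebi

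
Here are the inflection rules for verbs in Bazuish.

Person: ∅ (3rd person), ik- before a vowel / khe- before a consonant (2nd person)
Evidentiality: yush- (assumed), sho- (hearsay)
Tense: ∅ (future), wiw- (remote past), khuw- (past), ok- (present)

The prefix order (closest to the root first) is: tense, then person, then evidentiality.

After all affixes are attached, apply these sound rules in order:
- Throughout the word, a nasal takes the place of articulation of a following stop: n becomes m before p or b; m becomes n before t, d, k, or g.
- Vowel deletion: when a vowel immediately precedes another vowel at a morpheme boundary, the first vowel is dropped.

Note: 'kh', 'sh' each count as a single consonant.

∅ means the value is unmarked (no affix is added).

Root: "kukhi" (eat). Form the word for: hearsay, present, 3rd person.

shokkukhi

Attach tense present ok- → okkukhi.
person = 3rd person: zero marking, form stays okkukhi.
Attach evidentiality hearsay sho- → shookkukhi.
Nasal assimilation: no change.
Apply vowel deletion: shookkukhi → shokkukhi.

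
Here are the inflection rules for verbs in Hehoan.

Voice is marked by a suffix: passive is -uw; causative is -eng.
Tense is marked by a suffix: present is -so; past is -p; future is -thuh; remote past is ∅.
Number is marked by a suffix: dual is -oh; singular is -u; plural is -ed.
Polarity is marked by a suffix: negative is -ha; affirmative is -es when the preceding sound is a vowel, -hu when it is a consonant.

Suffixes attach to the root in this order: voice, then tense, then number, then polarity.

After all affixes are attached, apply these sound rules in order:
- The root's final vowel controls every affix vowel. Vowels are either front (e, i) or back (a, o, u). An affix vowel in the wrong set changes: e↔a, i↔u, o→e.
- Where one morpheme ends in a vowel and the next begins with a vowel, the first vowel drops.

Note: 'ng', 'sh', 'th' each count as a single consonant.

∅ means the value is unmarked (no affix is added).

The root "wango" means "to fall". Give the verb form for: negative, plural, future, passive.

wanguwthuhadha

Attach voice passive -uw → wangouw.
Attach tense future -thuh → wangouwthuh.
Attach number plural -ed → wangouwthuhed.
Attach polarity negative -ha → wangouwthuhedha.
Apply vowel harmony: wangouwthuhedha → wangouwthuhadha.
Apply vowel deletion: wangouwthuhadha → wanguwthuhadha.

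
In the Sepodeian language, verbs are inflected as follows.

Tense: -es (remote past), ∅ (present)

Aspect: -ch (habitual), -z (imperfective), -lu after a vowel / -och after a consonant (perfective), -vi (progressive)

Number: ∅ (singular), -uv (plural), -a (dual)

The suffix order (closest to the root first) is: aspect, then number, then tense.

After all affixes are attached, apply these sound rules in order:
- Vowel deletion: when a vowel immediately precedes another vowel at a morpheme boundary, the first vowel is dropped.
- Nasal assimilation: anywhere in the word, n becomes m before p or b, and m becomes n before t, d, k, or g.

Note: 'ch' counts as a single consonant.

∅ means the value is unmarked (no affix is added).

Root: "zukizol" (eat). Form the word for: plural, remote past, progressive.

zukizolvuves

Attach aspect progressive -vi → zukizolvi.
Attach number plural -uv → zukizolviuv.
Attach tense remote past -es → zukizolviuves.
Apply vowel deletion: zukizolviuves → zukizolvuves.
Nasal assimilation: no change.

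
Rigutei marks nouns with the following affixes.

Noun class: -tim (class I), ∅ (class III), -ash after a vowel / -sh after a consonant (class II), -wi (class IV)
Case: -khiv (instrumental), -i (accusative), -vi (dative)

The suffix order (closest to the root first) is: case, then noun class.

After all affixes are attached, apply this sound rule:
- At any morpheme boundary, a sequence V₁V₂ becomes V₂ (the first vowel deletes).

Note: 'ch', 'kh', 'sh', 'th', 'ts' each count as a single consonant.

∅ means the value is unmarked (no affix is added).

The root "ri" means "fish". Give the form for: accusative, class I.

ritim

Attach case accusative -i → rii.
Attach noun class class I -tim → riitim.
Apply vowel deletion: riitim → ritim.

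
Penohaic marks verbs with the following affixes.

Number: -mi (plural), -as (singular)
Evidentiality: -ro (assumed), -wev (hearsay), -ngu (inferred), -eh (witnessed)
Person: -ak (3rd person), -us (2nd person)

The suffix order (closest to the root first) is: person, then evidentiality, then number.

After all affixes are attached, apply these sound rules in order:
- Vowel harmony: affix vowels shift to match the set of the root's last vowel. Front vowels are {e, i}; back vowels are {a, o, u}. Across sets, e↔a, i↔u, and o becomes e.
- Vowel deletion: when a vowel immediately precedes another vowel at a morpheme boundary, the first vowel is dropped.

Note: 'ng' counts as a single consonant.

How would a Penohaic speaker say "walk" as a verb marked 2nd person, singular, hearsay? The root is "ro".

Attach person 2nd person -us → rous.
Attach evidentiality hearsay -wev → rouswev.
Attach number singular -as → rouswevas.
Apply vowel harmony: rouswevas → rouswavas.
Apply vowel deletion: rouswavas → ruswavas.

ruswavas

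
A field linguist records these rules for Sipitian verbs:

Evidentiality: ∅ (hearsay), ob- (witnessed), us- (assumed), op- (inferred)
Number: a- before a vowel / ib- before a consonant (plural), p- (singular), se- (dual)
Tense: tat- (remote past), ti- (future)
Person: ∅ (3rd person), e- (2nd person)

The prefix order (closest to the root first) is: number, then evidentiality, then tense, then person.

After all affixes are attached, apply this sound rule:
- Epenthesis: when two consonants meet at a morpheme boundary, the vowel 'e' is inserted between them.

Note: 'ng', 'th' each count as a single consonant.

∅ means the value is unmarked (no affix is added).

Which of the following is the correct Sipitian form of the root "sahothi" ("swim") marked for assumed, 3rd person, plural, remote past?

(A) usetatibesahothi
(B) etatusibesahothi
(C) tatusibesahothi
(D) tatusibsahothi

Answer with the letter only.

Attach number plural ib- (before consonant 's') → ibsahothi.
Attach evidentiality assumed us- → usibsahothi.
Attach tense remote past tat- → tatusibsahothi.
person = 3rd person: zero marking, form stays tatusibsahothi.
Apply epenthesis: tatusibsahothi → tatusibesahothi.
So the correct form is tatusibesahothi, option (C).
(B) etatusibesahothi is wrong: it uses 2nd person instead of 3rd person for person.
(D) tatusibsahothi is wrong: it fails to apply the sound rule(s).
(A) usetatibesahothi is wrong: it has the affixes in the wrong order.

C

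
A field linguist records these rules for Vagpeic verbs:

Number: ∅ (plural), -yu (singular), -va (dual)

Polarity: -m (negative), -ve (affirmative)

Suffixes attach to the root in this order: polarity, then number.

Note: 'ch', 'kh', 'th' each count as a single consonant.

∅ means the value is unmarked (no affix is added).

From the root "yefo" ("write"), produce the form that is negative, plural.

Attach polarity negative -m → yefom.
number = plural: zero marking, form stays yefom.

yefom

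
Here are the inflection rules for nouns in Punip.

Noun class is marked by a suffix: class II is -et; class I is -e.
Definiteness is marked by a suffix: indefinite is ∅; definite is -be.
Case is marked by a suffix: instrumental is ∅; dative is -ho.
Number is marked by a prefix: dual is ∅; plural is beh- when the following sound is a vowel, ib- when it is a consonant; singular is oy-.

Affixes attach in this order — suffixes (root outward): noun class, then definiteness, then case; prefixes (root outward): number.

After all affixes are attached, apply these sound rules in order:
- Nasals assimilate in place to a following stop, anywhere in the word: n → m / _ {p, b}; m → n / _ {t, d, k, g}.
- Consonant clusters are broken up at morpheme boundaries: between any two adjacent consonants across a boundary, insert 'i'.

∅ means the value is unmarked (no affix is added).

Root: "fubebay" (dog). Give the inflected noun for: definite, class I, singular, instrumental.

Attach noun class class I -e → fubebaye.
Attach number singular oy- → oyfubebaye.
Attach definiteness definite -be → oyfubebayebe.
case = instrumental: zero marking, form stays oyfubebayebe.
Nasal assimilation: no change.
Apply epenthesis: oyfubebayebe → oyifubebayebe.

oyifubebayebe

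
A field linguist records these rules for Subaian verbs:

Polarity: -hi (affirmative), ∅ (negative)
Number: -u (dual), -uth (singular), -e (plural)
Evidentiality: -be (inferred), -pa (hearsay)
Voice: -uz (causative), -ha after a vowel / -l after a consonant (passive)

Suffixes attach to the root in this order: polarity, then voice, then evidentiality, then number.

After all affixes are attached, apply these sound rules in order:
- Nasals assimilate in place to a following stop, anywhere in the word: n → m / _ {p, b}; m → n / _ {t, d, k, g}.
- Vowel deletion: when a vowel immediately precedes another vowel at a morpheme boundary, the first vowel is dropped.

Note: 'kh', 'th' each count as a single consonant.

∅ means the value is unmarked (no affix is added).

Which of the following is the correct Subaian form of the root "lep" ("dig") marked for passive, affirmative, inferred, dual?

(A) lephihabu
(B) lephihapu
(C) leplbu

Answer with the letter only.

Attach polarity affirmative -hi → lephi.
Attach voice passive -ha (after vowel 'i') → lephiha.
Attach evidentiality inferred -be → lephihabe.
Attach number dual -u → lephihabeu.
Nasal assimilation: no change.
Apply vowel deletion: lephihabeu → lephihabu.
So the correct form is lephihabu, option (A).
(C) leplbu is wrong: it uses negative instead of affirmative for polarity.
(B) lephihapu is wrong: it uses hearsay instead of inferred for evidentiality.

A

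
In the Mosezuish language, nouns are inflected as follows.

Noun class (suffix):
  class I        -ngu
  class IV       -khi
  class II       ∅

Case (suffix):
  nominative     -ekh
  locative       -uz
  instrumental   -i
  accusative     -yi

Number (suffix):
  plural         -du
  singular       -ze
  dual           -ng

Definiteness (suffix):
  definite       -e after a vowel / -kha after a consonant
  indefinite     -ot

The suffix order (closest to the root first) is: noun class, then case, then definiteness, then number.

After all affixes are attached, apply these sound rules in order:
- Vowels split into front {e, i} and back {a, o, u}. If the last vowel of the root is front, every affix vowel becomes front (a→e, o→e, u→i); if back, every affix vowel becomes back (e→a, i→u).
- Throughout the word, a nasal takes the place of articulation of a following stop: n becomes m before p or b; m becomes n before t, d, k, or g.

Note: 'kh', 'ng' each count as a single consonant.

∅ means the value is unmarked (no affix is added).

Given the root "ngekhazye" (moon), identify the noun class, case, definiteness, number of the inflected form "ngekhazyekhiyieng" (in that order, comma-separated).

class IV, accusative, definite, dual

Segment: ngekhazye-khi-yi-e-ng.
noun class: -khi → class IV.
case: -yi → accusative.
definiteness: -e/kha → definite.
number: -ng → dual.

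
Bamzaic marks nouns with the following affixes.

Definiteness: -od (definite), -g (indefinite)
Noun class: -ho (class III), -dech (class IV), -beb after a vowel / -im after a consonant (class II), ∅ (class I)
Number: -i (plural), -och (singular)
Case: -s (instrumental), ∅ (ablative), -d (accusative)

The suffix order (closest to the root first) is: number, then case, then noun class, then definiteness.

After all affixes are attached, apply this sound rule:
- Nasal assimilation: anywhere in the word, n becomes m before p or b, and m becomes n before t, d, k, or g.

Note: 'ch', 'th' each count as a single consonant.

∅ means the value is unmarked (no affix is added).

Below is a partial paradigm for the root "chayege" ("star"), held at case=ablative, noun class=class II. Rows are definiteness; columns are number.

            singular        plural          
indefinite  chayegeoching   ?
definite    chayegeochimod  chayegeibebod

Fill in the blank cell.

Attach number plural -i → chayegei.
case = ablative: zero marking, form stays chayegei.
Attach noun class class II -beb (after vowel 'i') → chayegeibeb.
Attach definiteness indefinite -g → chayegeibebg.
Nasal assimilation: no change.

chayegeibebg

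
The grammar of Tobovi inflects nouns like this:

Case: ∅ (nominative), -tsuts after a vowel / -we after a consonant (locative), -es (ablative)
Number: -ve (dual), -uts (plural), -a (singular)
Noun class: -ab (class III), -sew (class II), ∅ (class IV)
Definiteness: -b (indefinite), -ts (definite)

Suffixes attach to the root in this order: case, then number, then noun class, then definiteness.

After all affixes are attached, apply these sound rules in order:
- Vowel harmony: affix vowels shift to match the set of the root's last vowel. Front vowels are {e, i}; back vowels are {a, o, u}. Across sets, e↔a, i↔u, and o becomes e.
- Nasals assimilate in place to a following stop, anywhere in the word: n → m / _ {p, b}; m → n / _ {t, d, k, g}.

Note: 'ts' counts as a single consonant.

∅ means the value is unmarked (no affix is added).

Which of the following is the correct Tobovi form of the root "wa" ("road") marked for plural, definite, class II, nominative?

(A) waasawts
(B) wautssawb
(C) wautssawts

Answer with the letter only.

C

case = nominative: zero marking, form stays wa.
Attach number plural -uts → wauts.
Attach noun class class II -sew → wautssew.
Attach definiteness definite -ts → wautssewts.
Apply vowel harmony: wautssewts → wautssawts.
Nasal assimilation: no change.
So the correct form is wautssawts, option (C).
(B) wautssawb is wrong: it uses indefinite instead of definite for definiteness.
(A) waasawts is wrong: it uses singular instead of plural for number.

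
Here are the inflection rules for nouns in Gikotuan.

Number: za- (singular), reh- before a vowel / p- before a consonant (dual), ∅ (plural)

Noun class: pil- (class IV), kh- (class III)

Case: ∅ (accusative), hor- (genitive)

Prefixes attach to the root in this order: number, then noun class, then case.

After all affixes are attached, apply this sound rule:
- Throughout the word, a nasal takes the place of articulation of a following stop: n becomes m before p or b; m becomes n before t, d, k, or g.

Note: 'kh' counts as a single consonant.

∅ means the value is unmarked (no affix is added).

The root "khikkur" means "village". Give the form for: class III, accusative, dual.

Attach number dual p- (before consonant 'kh') → pkhikkur.
Attach noun class class III kh- → khpkhikkur.
case = accusative: zero marking, form stays khpkhikkur.
Nasal assimilation: no change.

khpkhikkur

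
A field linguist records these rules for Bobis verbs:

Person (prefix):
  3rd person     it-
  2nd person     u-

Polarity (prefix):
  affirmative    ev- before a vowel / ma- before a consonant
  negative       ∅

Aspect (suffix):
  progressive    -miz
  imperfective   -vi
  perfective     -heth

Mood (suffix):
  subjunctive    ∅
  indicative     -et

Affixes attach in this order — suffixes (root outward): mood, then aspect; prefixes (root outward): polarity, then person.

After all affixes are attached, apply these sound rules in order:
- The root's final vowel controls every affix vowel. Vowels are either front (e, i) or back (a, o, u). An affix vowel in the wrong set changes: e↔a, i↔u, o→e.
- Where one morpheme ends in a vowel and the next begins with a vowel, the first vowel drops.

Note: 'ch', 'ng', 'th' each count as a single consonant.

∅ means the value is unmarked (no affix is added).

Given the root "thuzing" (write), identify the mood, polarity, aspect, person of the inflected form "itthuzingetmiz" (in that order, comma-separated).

Segment: it-thuzing-et-miz.
mood: -et → indicative.
polarity: ∅ → negative.
aspect: -miz → progressive.
person: it- → 3rd person.

indicative, negative, progressive, 3rd person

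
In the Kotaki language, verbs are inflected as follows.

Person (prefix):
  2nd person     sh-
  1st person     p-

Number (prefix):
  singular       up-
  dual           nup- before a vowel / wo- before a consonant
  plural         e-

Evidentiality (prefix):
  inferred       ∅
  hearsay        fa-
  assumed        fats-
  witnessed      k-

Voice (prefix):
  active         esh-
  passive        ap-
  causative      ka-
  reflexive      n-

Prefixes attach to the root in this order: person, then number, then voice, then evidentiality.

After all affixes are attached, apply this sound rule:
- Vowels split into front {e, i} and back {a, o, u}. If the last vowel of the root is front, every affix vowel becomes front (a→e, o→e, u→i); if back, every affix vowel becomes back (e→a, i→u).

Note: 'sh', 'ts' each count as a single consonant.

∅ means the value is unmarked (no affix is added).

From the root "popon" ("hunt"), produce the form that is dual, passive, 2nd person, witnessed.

kapwoshpopon

Attach person 2nd person sh- → shpopon.
Attach number dual wo- (before consonant 'sh') → woshpopon.
Attach voice passive ap- → apwoshpopon.
Attach evidentiality witnessed k- → kapwoshpopon.
Vowel harmony: no change.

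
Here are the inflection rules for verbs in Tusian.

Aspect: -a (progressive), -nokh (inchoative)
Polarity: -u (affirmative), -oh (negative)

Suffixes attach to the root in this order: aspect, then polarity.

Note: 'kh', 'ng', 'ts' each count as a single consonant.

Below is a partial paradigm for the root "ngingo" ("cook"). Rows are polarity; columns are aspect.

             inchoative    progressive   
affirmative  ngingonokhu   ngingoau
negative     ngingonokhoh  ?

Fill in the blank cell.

ngingoaoh

Attach aspect progressive -a → ngingoa.
Attach polarity negative -oh → ngingoaoh.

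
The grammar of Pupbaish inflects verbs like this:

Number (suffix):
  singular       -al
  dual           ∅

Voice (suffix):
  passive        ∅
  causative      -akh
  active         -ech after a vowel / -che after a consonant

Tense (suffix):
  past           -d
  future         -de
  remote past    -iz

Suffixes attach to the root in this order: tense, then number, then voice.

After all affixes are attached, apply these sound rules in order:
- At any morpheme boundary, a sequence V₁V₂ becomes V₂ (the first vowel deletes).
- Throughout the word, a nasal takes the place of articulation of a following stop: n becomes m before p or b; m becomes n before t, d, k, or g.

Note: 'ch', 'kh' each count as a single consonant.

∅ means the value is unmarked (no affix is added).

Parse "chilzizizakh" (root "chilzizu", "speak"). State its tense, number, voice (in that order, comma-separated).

remote past, dual, causative

Segment: chilzizu-iz-akh.
tense: -iz → remote past.
number: ∅ → dual.
voice: -akh → causative.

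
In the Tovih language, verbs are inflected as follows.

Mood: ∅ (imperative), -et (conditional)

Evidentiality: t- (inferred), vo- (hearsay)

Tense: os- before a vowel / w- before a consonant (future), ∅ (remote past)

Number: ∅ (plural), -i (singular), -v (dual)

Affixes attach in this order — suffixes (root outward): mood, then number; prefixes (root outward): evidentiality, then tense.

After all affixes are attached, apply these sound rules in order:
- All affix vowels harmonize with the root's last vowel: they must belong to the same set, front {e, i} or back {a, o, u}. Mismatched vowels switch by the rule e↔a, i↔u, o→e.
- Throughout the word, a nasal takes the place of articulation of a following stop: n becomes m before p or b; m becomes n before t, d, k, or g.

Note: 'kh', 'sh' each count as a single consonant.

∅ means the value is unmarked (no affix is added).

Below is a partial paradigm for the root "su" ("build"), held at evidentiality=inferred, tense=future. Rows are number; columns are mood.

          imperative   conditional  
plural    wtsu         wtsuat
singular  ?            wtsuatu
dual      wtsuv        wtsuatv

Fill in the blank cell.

wtsuu

mood = imperative: zero marking, form stays su.
Attach number singular -i → sui.
Attach evidentiality inferred t- → tsui.
Attach tense future w- (before consonant 't') → wtsui.
Apply vowel harmony: wtsui → wtsuu.
Nasal assimilation: no change.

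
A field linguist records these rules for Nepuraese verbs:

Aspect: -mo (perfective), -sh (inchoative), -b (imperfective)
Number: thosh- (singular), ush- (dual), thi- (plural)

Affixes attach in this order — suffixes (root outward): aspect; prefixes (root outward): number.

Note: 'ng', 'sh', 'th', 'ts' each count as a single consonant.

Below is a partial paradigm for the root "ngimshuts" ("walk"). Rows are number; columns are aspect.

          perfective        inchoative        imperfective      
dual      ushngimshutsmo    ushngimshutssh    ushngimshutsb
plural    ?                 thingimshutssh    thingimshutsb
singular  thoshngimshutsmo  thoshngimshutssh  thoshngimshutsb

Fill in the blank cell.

Attach aspect perfective -mo → ngimshutsmo.
Attach number plural thi- → thingimshutsmo.

thingimshutsmo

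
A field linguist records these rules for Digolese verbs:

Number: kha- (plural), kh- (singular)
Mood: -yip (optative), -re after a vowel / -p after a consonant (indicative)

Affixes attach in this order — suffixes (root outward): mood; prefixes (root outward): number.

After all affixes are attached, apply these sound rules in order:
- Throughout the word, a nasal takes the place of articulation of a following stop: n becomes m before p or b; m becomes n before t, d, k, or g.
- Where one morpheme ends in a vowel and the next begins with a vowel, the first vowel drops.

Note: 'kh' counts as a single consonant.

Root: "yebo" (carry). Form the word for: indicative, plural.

khayebore

Attach number plural kha- → khayebo.
Attach mood indicative -re (after vowel 'o') → khayebore.
Nasal assimilation: no change.
Vowel deletion: no change.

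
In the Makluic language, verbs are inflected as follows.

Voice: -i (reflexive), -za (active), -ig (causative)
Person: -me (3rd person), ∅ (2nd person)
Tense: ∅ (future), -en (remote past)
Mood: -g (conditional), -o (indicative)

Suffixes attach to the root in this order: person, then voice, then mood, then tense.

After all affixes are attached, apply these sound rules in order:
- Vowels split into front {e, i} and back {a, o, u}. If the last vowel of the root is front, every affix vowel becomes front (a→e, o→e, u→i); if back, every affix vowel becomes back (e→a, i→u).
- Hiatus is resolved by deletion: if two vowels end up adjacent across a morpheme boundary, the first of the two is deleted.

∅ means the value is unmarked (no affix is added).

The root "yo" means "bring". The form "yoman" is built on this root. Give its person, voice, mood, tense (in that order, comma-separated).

Segment: yo-me-i-o-en.
person: -me → 3rd person.
voice: -i → reflexive.
mood: -o → indicative.
tense: -en → remote past.

3rd person, reflexive, indicative, remote past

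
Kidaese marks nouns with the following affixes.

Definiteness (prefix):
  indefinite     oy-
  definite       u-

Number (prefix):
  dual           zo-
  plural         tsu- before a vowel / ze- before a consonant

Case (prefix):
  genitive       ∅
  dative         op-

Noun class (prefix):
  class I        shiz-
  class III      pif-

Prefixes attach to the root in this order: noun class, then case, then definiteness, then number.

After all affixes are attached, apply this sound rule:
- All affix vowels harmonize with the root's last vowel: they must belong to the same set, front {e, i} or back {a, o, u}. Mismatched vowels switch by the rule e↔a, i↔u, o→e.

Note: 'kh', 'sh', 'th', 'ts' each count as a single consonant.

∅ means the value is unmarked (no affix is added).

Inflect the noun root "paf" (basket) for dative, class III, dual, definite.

Attach noun class class III pif- → pifpaf.
Attach case dative op- → oppifpaf.
Attach definiteness definite u- → uoppifpaf.
Attach number dual zo- → zouoppifpaf.
Apply vowel harmony: zouoppifpaf → zouoppufpaf.

zouoppufpaf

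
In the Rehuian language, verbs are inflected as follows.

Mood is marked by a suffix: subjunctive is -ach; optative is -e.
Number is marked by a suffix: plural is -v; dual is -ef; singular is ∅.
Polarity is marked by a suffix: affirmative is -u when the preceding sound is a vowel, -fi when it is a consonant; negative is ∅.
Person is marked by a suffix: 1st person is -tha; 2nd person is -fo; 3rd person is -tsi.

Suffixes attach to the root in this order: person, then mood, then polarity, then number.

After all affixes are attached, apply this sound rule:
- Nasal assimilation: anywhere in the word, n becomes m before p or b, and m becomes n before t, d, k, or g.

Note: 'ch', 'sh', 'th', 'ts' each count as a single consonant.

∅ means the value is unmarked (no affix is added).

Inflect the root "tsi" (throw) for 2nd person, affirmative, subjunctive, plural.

Attach person 2nd person -fo → tsifo.
Attach mood subjunctive -ach → tsifoach.
Attach polarity affirmative -fi (after consonant 'ch') → tsifoachfi.
Attach number plural -v → tsifoachfiv.
Nasal assimilation: no change.

tsifoachfiv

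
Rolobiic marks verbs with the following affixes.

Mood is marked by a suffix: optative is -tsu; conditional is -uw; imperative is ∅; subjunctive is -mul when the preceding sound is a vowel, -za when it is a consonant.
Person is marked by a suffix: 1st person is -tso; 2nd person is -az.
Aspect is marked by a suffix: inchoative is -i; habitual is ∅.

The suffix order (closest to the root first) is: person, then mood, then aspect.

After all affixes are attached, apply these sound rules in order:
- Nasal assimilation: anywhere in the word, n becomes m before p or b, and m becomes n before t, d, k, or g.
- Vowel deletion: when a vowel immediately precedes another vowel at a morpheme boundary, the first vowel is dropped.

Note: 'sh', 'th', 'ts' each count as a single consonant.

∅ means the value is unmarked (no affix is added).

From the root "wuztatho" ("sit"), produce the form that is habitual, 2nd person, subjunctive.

Attach person 2nd person -az → wuztathoaz.
Attach mood subjunctive -za (after consonant 'z') → wuztathoazza.
aspect = habitual: zero marking, form stays wuztathoazza.
Nasal assimilation: no change.
Apply vowel deletion: wuztathoazza → wuztathazza.

wuztathazza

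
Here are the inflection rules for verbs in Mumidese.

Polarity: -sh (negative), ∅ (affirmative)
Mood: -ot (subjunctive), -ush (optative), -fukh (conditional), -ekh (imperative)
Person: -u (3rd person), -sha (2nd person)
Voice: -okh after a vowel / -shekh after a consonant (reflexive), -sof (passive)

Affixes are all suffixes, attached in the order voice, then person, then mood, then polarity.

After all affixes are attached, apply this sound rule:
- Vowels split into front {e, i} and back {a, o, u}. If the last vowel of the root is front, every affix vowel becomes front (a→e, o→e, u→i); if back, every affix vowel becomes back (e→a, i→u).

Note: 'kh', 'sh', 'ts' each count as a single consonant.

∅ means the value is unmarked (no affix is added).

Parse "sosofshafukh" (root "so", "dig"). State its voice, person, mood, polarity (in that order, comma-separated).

passive, 2nd person, conditional, affirmative

Segment: so-sof-sha-fukh.
voice: -sof → passive.
person: -sha → 2nd person.
mood: -fukh → conditional.
polarity: ∅ → affirmative.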